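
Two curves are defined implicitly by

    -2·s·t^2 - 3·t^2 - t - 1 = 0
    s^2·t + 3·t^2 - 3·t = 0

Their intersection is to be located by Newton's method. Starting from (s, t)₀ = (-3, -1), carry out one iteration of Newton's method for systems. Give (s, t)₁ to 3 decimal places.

At (-3, -1): F = (3.000, -3.000).
Jacobian J = [[-2·t^2, -4·s·t - 6·t - 1], [2·s·t, s^2 + 6·t - 3]].
At the point, J = [[-2.000, -7.000], [6.000, 0.000]] (det J = 42.000).
Solving J·Δ = −F gives Δ = (0.500, 0.286).
Then the next iterate is (s, t)₁ = (-2.500, -0.714).

(-2.500, -0.714)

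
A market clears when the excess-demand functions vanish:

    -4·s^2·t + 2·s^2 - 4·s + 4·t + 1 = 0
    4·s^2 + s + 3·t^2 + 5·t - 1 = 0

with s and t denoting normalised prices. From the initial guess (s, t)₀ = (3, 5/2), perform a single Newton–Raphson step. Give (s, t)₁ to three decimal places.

(6.150, -4.900)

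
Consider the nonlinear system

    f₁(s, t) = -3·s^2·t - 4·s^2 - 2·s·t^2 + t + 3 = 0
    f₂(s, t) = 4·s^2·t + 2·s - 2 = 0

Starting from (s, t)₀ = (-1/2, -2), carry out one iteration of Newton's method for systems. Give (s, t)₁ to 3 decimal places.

(-0.018, -1.818)

At (-1/2, -2): F = (5.500, -5.000).
Jacobian J = [[-6·s·t - 8·s - 2·t^2, -3·s^2 - 4·s·t + 1], [8·s·t + 2, 4·s^2]].
At the point, J = [[-10.000, -3.750], [10.000, 1.000]] (det J = 27.500).
Solving J·Δ = −F gives Δ = (0.482, 0.182).
Then the next iterate is (s, t)₁ = (-0.018, -1.818).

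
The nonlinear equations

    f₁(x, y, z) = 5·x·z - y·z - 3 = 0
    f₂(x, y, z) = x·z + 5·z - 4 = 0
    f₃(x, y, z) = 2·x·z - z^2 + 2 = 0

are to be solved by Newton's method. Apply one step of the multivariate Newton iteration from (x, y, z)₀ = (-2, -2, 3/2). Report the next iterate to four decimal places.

(-1.2179, -5.1154, 0.9423)

At (-2, -2, 3/2): F = (-15.0000, 0.5000, -6.2500).
Jacobian J = [[5·z, -z, 5·x - y], [z, 0, x + 5], [2·z, 0, 2·x - 2·z]].
At the point, J = [[7.5000, -1.5000, -8.0000], [1.5000, 0.0000, 3.0000], [3.0000, 0.0000, -7.0000]] (det J = -29.2500).
Solving J·Δ = −F gives Δ = (0.7821, -3.1154, -0.5577).
Then the next iterate is (x, y, z)₁ = (-1.2179, -5.1154, 0.9423).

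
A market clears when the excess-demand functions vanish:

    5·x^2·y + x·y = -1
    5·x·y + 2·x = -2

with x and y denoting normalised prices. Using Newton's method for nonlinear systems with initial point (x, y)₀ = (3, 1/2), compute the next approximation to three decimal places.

At (3, 1/2): F = (25.000, 15.500).
Jacobian J = [[10·x·y + y, 5·x^2 + x], [5·y + 2, 5·x]].
At the point, J = [[15.500, 48.000], [4.500, 15.000]] (det J = 16.500).
Solving J·Δ = −F gives Δ = (22.364, -7.742).
Then the next iterate is (x, y)₁ = (25.364, -7.242).

(25.364, -7.242)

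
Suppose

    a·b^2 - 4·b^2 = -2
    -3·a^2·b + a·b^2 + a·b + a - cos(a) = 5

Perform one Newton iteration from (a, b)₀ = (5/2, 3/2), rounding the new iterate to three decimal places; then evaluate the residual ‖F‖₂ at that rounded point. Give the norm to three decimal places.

7.487

At (5/2, 3/2): F = (-1.375, -20.44886).
Jacobian J = [[b^2, 2·a·b - 8·b], [-6·a·b + b^2 + b + sin(a) + 1, -3·a^2 + 2·a·b + a]].
At the point, J = [[2.250, -4.500], [-17.15153, -8.750]] (det J = -96.86938).
Solving J·Δ = −F gives Δ = (-0.826, -0.718).
Then the next iterate is (a, b)₁ = (1.674, 0.782).
Re-evaluating at (1.674, 0.782): F = (0.57760, -7.46436), so ‖F‖₂ = 7.487.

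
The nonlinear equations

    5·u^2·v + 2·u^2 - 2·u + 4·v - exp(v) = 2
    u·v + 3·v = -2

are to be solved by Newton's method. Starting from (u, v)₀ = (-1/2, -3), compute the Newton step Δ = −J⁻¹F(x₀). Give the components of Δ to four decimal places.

At (-1/2, -3): F = (-16.299787, -5.5000).
Jacobian J = [[10·u·v + 4·u - 2, 5·u^2 - exp(v) + 4], [v, u + 3]].
At the point, J = [[11.0000, 5.200213], [-3.0000, 2.5000]] (det J = 43.100639).
Solving J·Δ = −F gives Δ = (0.2819, 2.5382).

(0.2819, 2.5382)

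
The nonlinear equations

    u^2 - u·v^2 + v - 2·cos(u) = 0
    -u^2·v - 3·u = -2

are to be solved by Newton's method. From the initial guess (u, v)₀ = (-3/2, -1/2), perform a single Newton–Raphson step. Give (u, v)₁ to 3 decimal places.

(-1.432, 2.753)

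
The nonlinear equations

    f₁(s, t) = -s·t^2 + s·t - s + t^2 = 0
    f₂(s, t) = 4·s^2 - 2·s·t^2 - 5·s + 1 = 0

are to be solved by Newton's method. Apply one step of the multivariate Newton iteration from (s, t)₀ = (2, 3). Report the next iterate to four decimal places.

At (2, 3): F = (-5.0000, -29.0000).
Jacobian J = [[-t^2 + t - 1, -2·s·t + s + 2·t], [8·s - 2·t^2 - 5, -4·s·t]].
At the point, J = [[-7.0000, -4.0000], [-7.0000, -24.0000]] (det J = 140.0000).
Solving J·Δ = −F gives Δ = (-0.0286, -1.2000).
Then the next iterate is (s, t)₁ = (1.9714, 1.8000).

(1.9714, 1.8000)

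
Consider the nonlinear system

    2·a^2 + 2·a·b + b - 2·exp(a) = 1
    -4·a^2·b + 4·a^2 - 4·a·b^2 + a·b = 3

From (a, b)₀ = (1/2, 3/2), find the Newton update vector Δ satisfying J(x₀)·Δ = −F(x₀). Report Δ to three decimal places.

(-2.481, 2.511)

At (1/2, 3/2): F = (-0.79744, -7.250).
Jacobian J = [[4·a + 2·b - 2·exp(a), 2·a + 1], [-8·a·b + 8·a - 4·b^2 + b, -4·a^2 - 8·a·b + a]].
At the point, J = [[1.70256, 2.000], [-9.500, -6.500]] (det J = 7.93338).
Solving J·Δ = −F gives Δ = (-2.481, 2.511).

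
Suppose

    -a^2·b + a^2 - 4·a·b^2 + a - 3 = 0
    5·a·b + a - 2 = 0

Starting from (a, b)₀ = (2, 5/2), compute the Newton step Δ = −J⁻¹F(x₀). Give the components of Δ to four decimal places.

At (2, 5/2): F = (-57.0000, 25.0000).
Jacobian J = [[-2·a·b + 2·a - 4·b^2 + 1, -a^2 - 8·a·b], [5·b + 1, 5·a]].
At the point, J = [[-30.0000, -44.0000], [13.5000, 10.0000]] (det J = 294.0000).
Solving J·Δ = −F gives Δ = (-1.8027, -0.0663).

(-1.8027, -0.0663)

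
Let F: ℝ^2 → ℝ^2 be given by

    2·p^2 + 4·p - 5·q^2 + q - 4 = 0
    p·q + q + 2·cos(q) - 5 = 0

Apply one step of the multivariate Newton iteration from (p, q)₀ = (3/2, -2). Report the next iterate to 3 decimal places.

At (3/2, -2): F = (-15.500, -10.83229).
Jacobian J = [[4·p + 4, -10·q + 1], [q, p - 2·sin(q) + 1]].
At the point, J = [[10.000, 21.000], [-2.000, 4.31859]] (det J = 85.18595).
Solving J·Δ = −F gives Δ = (-1.885, 1.636).
Then the next iterate is (p, q)₁ = (-0.385, -0.364).

(-0.385, -0.364)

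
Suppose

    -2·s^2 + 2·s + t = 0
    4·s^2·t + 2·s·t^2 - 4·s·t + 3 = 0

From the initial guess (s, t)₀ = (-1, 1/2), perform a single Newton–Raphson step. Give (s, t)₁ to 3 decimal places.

At (-1, 1/2): F = (-3.500, 6.500).
Jacobian J = [[-4·s + 2, 1], [8·s·t + 2·t^2 - 4·t, 4·s^2 + 4·s·t - 4·s]].
At the point, J = [[6.000, 1.000], [-5.500, 6.000]] (det J = 41.500).
Solving J·Δ = −F gives Δ = (0.663, -0.476).
Then the next iterate is (s, t)₁ = (-0.337, 0.024).

(-0.337, 0.024)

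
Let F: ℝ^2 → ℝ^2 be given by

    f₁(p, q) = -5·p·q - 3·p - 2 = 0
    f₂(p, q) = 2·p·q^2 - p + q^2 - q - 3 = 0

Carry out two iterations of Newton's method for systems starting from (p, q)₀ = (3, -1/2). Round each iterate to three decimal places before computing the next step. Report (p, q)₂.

At (3, -1/2): F = (-3.500, -3.750).
Jacobian J = [[-5·q - 3, -5·p], [2·q^2 - 1, 4·p·q + 2·q - 1]].
At the point, J = [[-0.500, -15.000], [-0.500, -8.000]] (det J = -3.500).
Solving J·Δ = −F gives Δ = (-8.071, 0.036).
Then the next iterate is (p, q)₁ = (-5.071, -0.464).
Round to (-5.071, -0.464) and repeat: F = (1.44828, 0.56676), J = [[-0.680, 25.355], [-0.56941, 7.48378]].
Δ = (0.378, -0.047), so (p, q)₂ = (-4.693, -0.511).

(-4.693, -0.511)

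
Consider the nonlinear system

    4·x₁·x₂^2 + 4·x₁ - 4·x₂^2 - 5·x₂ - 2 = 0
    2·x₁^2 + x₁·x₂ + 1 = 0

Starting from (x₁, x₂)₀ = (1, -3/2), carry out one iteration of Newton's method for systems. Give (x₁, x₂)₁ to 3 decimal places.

(0.333, -1.333)

At (1, -3/2): F = (9.500, 1.500).
Jacobian J = [[4·x₂^2 + 4, 8·x₁·x₂ - 8·x₂ - 5], [4·x₁ + x₂, x₁]].
At the point, J = [[13.000, -5.000], [2.500, 1.000]] (det J = 25.500).
Solving J·Δ = −F gives Δ = (-0.667, 0.167).
Then the next iterate is (x₁, x₂)₁ = (0.333, -1.333).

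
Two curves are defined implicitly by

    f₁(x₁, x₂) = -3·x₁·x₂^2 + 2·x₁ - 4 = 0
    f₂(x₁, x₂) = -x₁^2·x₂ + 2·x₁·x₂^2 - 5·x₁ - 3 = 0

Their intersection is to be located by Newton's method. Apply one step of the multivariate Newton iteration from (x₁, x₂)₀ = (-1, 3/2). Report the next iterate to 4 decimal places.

(-3.8605, -0.0930)

At (-1, 3/2): F = (0.7500, -4.0000).
Jacobian J = [[-3·x₂^2 + 2, -6·x₁·x₂], [-2·x₁·x₂ + 2·x₂^2 - 5, -x₁^2 + 4·x₁·x₂]].
At the point, J = [[-4.7500, 9.0000], [2.5000, -7.0000]] (det J = 10.7500).
Solving J·Δ = −F gives Δ = (-2.8605, -1.5930).
Then the next iterate is (x₁, x₂)₁ = (-3.8605, -0.0930).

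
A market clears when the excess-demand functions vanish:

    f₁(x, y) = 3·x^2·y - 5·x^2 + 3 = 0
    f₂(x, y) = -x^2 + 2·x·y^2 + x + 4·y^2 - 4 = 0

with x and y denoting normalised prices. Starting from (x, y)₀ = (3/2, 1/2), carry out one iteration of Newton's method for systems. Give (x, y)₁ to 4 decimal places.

At (3/2, 1/2): F = (-4.8750, -3.0000).
Jacobian J = [[6·x·y - 10·x, 3·x^2], [-2·x + 2·y^2 + 1, 4·x·y + 8·y]].
At the point, J = [[-10.5000, 6.7500], [-1.5000, 7.0000]] (det J = -63.3750).
Solving J·Δ = −F gives Δ = (-0.2189, 0.3817).
Then the next iterate is (x, y)₁ = (1.2811, 0.8817).

(1.2811, 0.8817)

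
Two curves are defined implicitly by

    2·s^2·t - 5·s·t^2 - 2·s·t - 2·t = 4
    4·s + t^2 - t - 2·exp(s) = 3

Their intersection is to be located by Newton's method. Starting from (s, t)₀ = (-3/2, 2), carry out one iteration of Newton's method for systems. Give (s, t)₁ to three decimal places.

(0.103, 2.583)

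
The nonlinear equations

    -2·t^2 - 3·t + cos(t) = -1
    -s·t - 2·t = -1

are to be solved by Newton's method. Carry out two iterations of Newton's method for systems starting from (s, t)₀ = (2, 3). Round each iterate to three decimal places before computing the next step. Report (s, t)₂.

(0.153, 0.619)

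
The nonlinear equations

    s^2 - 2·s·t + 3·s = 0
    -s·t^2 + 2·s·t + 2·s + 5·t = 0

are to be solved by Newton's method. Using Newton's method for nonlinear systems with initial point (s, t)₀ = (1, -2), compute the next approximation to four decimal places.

At (1, -2): F = (8.0000, -16.0000).
Jacobian J = [[2·s - 2·t + 3, -2·s], [-t^2 + 2·t + 2, -2·s·t + 2·s + 5]].
At the point, J = [[9.0000, -2.0000], [-6.0000, 11.0000]] (det J = 87.0000).
Solving J·Δ = −F gives Δ = (-0.6437, 1.1034).
Then the next iterate is (s, t)₁ = (0.3563, -0.8966).

(0.3563, -0.8966)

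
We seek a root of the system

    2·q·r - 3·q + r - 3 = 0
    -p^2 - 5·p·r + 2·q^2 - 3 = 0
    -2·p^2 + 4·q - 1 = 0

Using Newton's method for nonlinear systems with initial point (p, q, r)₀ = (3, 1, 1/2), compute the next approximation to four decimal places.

(0.6415, -2.3255, -0.2170)

At (3, 1, 1/2): F = (-4.5000, -17.5000, -15.0000).
Jacobian J = [[0, 2·r - 3, 2·q + 1], [-2·p - 5·r, 4·q, -5·p], [-4·p, 4, 0]].
At the point, J = [[0.0000, -2.0000, 3.0000], [-8.5000, 4.0000, -15.0000], [-12.0000, 4.0000, 0.0000]] (det J = -318.0000).
Solving J·Δ = −F gives Δ = (-2.3585, -3.3255, -0.7170).
Then the next iterate is (p, q, r)₁ = (0.6415, -2.3255, -0.2170).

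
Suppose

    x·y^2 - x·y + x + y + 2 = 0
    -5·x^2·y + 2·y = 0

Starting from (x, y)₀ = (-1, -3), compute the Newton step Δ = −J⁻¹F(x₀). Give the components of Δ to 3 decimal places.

(0.149, 1.507)

At (-1, -3): F = (-14.000, 9.000).
Jacobian J = [[y^2 - y + 1, 2·x·y - x + 1], [-10·x·y, -5·x^2 + 2]].
At the point, J = [[13.000, 8.000], [-30.000, -3.000]] (det J = 201.000).
Solving J·Δ = −F gives Δ = (0.149, 1.507).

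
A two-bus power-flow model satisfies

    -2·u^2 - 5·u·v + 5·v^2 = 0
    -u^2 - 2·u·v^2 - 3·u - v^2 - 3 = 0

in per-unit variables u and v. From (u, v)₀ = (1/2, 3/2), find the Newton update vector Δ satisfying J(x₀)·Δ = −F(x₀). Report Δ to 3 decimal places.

(-0.451, -0.903)

At (1/2, 3/2): F = (7.000, -9.250).
Jacobian J = [[-4·u - 5·v, -5·u + 10·v], [-2·u - 2·v^2 - 3, -4·u·v - 2·v]].
At the point, J = [[-9.500, 12.500], [-8.500, -6.000]] (det J = 163.250).
Solving J·Δ = −F gives Δ = (-0.451, -0.903).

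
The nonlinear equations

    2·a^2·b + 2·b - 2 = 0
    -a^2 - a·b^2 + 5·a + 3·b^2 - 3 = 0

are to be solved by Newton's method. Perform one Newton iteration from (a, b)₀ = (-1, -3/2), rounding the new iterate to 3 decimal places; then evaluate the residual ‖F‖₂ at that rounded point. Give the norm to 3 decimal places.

4.232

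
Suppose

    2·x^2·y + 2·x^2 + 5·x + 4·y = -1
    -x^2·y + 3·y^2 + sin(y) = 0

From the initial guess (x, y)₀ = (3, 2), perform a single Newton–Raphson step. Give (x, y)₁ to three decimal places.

At (3, 2): F = (78.000, -5.09070).
Jacobian J = [[4·x·y + 4·x + 5, 2·x^2 + 4], [-2·x·y, -x^2 + 6·y + cos(y)]].
At the point, J = [[41.000, 22.000], [-12.000, 2.58385]] (det J = 369.93798).
Solving J·Δ = −F gives Δ = (-0.848, -1.966).
Then the next iterate is (x, y)₁ = (2.152, 0.034).

(2.152, 0.034)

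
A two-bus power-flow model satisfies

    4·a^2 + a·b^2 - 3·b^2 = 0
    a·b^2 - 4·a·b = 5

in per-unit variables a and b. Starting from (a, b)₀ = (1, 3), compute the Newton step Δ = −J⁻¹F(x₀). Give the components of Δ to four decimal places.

(-62.0000, -89.0000)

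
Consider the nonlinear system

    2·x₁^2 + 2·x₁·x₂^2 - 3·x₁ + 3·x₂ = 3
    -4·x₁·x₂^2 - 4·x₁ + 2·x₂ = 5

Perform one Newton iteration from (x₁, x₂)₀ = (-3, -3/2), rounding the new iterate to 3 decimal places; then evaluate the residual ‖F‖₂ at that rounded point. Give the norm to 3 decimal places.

At (-3, -3/2): F = (6.000, 31.000).
Jacobian J = [[4·x₁ + 2·x₂^2 - 3, 4·x₁·x₂ + 3], [-4·x₂^2 - 4, -8·x₁·x₂ + 2]].
At the point, J = [[-10.500, 21.000], [-13.000, -34.000]] (det J = 630.000).
Solving J·Δ = −F gives Δ = (1.357, 0.393).
Then the next iterate is (x₁, x₂)₁ = (-1.643, -1.107).
Re-evaluating at (-1.643, -1.107): F = (-0.01993, 7.41165), so ‖F‖₂ = 7.412.

7.412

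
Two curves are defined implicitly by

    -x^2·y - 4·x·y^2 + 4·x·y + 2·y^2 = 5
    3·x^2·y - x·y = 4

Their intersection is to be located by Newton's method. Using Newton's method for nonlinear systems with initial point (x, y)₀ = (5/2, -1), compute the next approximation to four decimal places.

(1.9391, -0.2371)

At (5/2, -1): F = (-16.7500, -20.2500).
Jacobian J = [[-2·x·y - 4·y^2 + 4·y, -x^2 - 8·x·y + 4·x + 4·y], [6·x·y - y, 3·x^2 - x]].
At the point, J = [[-3.0000, 19.7500], [-14.0000, 16.2500]] (det J = 227.7500).
Solving J·Δ = −F gives Δ = (-0.5609, 0.7629).
Then the next iterate is (x, y)₁ = (1.9391, -0.2371).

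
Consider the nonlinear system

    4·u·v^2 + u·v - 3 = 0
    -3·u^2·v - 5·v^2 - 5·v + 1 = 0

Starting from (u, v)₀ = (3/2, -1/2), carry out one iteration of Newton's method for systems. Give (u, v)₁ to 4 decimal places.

At (3/2, -1/2): F = (-2.2500, 5.6250).
Jacobian J = [[4·v^2 + v, 8·u·v + u], [-6·u·v, -3·u^2 - 10·v - 5]].
At the point, J = [[0.5000, -4.5000], [4.5000, -6.7500]] (det J = 16.8750).
Solving J·Δ = −F gives Δ = (-2.4000, -0.7667).
Then the next iterate is (u, v)₁ = (-0.9000, -1.2667).

(-0.9000, -1.2667)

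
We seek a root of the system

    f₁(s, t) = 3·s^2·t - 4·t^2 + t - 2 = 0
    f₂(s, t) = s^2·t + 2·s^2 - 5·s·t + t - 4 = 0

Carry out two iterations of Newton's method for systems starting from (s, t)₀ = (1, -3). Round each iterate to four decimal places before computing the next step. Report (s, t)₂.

At (1, -3): F = (-50.0000, 7.0000).
Jacobian J = [[6·s·t, 3·s^2 - 8·t + 1], [2·s·t + 4·s - 5·t, s^2 - 5·s + 1]].
At the point, J = [[-18.0000, 28.0000], [13.0000, -3.0000]] (det J = -310.0000).
Solving J·Δ = −F gives Δ = (-0.1484, 1.6903).
Then the next iterate is (s, t)₁ = (0.8516, -1.3097).
Round to (0.8516, -1.3097) and repeat: F = (-13.020428, 0.767624), J = [[-6.692043, 13.653268], [7.724219, -2.532777]].
Δ = (0.2542, 1.0782), so (s, t)₂ = (1.1058, -0.2315).

(1.1058, -0.2315)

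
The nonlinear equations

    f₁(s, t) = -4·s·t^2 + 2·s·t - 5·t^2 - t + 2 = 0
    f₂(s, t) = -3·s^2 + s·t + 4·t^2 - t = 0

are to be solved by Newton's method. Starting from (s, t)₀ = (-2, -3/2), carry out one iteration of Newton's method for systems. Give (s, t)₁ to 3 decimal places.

(-1.319, -0.923)

At (-2, -3/2): F = (16.250, 1.500).
Jacobian J = [[-4·t^2 + 2·t, -8·s·t + 2·s - 10·t - 1], [-6·s + t, s + 8·t - 1]].
At the point, J = [[-12.000, -14.000], [10.500, -15.000]] (det J = 327.000).
Solving J·Δ = −F gives Δ = (0.681, 0.577).
Then the next iterate is (s, t)₁ = (-1.319, -0.923).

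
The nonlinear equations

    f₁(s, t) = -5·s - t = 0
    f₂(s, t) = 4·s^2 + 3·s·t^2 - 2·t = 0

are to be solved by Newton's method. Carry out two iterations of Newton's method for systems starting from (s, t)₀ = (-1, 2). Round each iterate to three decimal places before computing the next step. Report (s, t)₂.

At (-1, 2): F = (3.000, -12.000).
Jacobian J = [[-5, -1], [8·s + 3·t^2, 6·s·t - 2]].
At the point, J = [[-5.000, -1.000], [4.000, -14.000]] (det J = 74.000).
Solving J·Δ = −F gives Δ = (0.730, -0.649).
Then the next iterate is (s, t)₁ = (-0.270, 1.351).
Round to (-0.270, 1.351) and repeat: F = (-0.001, -3.88881), J = [[-5.000, -1.000], [3.31560, -4.18862]].
Δ = (0.160, -0.802), so (s, t)₂ = (-0.110, 0.549).

(-0.110, 0.549)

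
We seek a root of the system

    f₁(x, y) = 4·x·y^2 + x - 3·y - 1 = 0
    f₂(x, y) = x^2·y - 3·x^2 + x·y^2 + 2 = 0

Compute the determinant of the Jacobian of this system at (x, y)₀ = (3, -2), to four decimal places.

J = [[4·y^2 + 1, 8·x·y - 3], [2·x·y - 6·x + y^2, x^2 + 2·x·y]].
At the point, J = [[17.0000, -51.0000], [-26.0000, -3.0000]].
det J = -1377.0000.

-1377.0000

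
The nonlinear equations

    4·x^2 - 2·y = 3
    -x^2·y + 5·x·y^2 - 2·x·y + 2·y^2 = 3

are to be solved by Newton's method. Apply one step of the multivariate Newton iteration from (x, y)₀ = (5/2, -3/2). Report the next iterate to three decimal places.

At (5/2, -3/2): F = (25.000, 46.500).
Jacobian J = [[8·x, -2], [-2·x·y + 5·y^2 - 2·y, -x^2 + 10·x·y - 2·x + 4·y]].
At the point, J = [[20.000, -2.000], [21.750, -54.750]] (det J = -1051.500).
Solving J·Δ = −F gives Δ = (-1.213, 0.367).
Then the next iterate is (x, y)₁ = (1.287, -1.133).

(1.287, -1.133)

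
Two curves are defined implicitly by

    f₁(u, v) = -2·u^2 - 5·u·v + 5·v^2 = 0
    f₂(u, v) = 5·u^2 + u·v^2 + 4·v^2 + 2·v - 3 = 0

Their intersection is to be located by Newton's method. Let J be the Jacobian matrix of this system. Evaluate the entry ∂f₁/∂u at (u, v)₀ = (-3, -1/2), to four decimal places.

14.5000

∂f₁/∂u = -4·u - 5·v.
At (-3, -1/2) this is 14.5000.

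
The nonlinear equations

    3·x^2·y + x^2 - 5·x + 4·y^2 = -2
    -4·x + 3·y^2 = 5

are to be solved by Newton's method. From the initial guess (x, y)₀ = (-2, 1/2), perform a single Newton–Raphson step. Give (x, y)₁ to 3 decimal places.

(-2.474, -1.382)

At (-2, 1/2): F = (23.000, 3.750).
Jacobian J = [[6·x·y + 2·x - 5, 3·x^2 + 8·y], [-4, 6·y]].
At the point, J = [[-15.000, 16.000], [-4.000, 3.000]] (det J = 19.000).
Solving J·Δ = −F gives Δ = (-0.474, -1.882).
Then the next iterate is (x, y)₁ = (-2.474, -1.382).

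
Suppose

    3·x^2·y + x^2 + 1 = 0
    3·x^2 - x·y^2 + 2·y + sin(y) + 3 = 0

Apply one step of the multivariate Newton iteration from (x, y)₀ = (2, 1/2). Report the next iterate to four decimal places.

(0.6228, 0.7310)

At (2, 1/2): F = (11.0000, 15.979426).
Jacobian J = [[6·x·y + 2·x, 3·x^2], [6·x - y^2, -2·x·y + cos(y) + 2]].
At the point, J = [[10.0000, 12.0000], [11.7500, 0.877583]] (det J = -132.224174).
Solving J·Δ = −F gives Δ = (-1.3772, 0.2310).
Then the next iterate is (x, y)₁ = (0.6228, 0.7310).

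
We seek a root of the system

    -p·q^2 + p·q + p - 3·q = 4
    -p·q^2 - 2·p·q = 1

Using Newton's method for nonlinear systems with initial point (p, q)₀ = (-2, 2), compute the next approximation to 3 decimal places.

At (-2, 2): F = (-8.000, 15.000).
Jacobian J = [[-q^2 + q + 1, -2·p·q + p - 3], [-q^2 - 2·q, -2·p·q - 2·p]].
At the point, J = [[-1.000, 3.000], [-8.000, 12.000]] (det J = 12.000).
Solving J·Δ = −F gives Δ = (11.750, 6.583).
Then the next iterate is (p, q)₁ = (9.750, 8.583).

(9.750, 8.583)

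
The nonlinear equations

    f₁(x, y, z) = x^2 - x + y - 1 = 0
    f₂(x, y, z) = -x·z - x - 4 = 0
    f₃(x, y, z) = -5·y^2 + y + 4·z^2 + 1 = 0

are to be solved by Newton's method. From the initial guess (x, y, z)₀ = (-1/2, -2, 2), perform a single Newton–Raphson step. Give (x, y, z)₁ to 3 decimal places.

(-1.386, -1.522, 1.685)

At (-1/2, -2, 2): F = (-2.250, -2.500, -5.000).
Jacobian J = [[2·x - 1, 1, 0], [-z - 1, 0, -x], [0, -10·y + 1, 8·z]].
At the point, J = [[-2.000, 1.000, 0.000], [-3.000, 0.000, 0.500], [0.000, 21.000, 16.000]] (det J = 69.000).
Solving J·Δ = −F gives Δ = (-0.886, 0.478, -0.315).
Then the next iterate is (x, y, z)₁ = (-1.386, -1.522, 1.685).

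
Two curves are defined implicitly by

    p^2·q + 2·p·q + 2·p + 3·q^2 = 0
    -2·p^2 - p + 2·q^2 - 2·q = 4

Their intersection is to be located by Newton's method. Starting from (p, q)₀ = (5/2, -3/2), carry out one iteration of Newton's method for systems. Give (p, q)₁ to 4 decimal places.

At (5/2, -3/2): F = (-5.1250, -11.5000).
Jacobian J = [[2·p·q + 2·q + 2, p^2 + 2·p + 6·q], [-4·p - 1, 4·q - 2]].
At the point, J = [[-8.5000, 2.2500], [-11.0000, -8.0000]] (det J = 92.7500).
Solving J·Δ = −F gives Δ = (-0.7210, -0.4461).
Then the next iterate is (p, q)₁ = (1.7790, -1.9461).

(1.7790, -1.9461)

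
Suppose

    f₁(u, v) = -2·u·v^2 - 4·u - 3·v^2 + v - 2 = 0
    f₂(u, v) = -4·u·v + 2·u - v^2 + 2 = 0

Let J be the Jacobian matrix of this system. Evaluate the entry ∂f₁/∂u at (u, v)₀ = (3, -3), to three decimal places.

∂f₁/∂u = -2·v^2 - 4.
At (3, -3) this is -22.000.

-22.000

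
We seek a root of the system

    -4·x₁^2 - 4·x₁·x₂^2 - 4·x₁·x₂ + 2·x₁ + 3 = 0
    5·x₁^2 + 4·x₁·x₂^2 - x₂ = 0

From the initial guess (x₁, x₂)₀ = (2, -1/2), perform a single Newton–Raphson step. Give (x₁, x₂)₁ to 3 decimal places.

At (2, -1/2): F = (-7.000, 22.500).
Jacobian J = [[-8·x₁ - 4·x₂^2 - 4·x₂ + 2, -8·x₁·x₂ - 4·x₁], [10·x₁ + 4·x₂^2, 8·x₁·x₂ - 1]].
At the point, J = [[-13.000, 0.000], [21.000, -9.000]] (det J = 117.000).
Solving J·Δ = −F gives Δ = (-0.538, 1.244).
Then the next iterate is (x₁, x₂)₁ = (1.462, 0.744).

(1.462, 0.744)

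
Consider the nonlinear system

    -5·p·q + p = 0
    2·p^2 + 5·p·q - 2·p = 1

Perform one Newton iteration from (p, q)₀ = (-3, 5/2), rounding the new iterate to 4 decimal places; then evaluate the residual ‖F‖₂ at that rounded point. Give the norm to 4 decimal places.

9.4546

At (-3, 5/2): F = (34.5000, -14.5000).
Jacobian J = [[-5·q + 1, -5·p], [4·p + 5·q - 2, 5·p]].
At the point, J = [[-11.5000, 15.0000], [-1.5000, -15.0000]] (det J = 195.0000).
Solving J·Δ = −F gives Δ = (1.5385, -1.1205).
Then the next iterate is (p, q)₁ = (-1.4615, 1.3795).
Re-evaluating at (-1.4615, 1.3795): F = (8.619196, -3.885732), so ‖F‖₂ = 9.4546.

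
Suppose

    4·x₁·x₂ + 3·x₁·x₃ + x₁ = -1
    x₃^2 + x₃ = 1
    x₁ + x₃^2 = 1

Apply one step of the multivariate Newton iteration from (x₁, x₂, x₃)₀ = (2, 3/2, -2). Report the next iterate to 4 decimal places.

At (2, 3/2, -2): F = (3.0000, 1.0000, 5.0000).
Jacobian J = [[4·x₂ + 3·x₃ + 1, 4·x₁, 3·x₁], [0, 0, 2·x₃ + 1], [1, 0, 2·x₃]].
At the point, J = [[1.0000, 8.0000, 6.0000], [0.0000, 0.0000, -3.0000], [1.0000, 0.0000, -4.0000]] (det J = -24.0000).
Solving J·Δ = −F gives Δ = (-3.6667, -0.1667, 0.3333).
Then the next iterate is (x₁, x₂, x₃)₁ = (-1.6667, 1.3333, -1.6667).

(-1.6667, 1.3333, -1.6667)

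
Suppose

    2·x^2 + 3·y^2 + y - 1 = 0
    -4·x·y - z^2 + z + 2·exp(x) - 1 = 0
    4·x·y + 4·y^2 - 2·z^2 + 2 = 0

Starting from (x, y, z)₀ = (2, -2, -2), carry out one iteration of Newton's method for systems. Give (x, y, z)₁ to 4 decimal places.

(1.1057, -1.1050, -1.2493)

At (2, -2, -2): F = (17.0000, 23.778112, -6.0000).
Jacobian J = [[4·x, 6·y + 1, 0], [-4·y + 2·exp(x), -4·x, -2·z + 1], [4·y, 4·x + 8·y, -4·z]].
At the point, J = [[8.0000, -11.0000, 0.0000], [22.778112, -8.0000, 5.0000], [-8.0000, -8.0000, 8.0000]] (det J = 2252.473873).
Solving J·Δ = −F gives Δ = (-0.8943, 0.8950, 0.7507).
Then the next iterate is (x, y, z)₁ = (1.1057, -1.1050, -1.2493).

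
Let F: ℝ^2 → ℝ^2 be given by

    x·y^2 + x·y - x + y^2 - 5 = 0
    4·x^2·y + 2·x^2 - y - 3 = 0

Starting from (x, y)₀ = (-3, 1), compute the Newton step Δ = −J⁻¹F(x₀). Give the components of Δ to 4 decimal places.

(0.4839, -0.9309)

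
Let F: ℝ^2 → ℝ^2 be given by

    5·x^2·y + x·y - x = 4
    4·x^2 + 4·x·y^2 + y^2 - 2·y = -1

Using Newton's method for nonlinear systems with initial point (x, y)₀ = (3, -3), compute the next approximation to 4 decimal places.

At (3, -3): F = (-151.0000, 160.0000).
Jacobian J = [[10·x·y + y - 1, 5·x^2 + x], [8·x + 4·y^2, 8·x·y + 2·y - 2]].
At the point, J = [[-94.0000, 48.0000], [60.0000, -80.0000]] (det J = 4640.0000).
Solving J·Δ = −F gives Δ = (-0.9483, 1.2888).
Then the next iterate is (x, y)₁ = (2.0517, -1.7112).

(2.0517, -1.7112)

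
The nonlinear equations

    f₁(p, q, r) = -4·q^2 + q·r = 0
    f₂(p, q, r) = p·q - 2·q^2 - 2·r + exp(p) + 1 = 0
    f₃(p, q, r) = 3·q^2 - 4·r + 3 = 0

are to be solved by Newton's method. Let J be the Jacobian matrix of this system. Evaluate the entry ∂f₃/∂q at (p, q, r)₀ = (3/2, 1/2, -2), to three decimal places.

3.000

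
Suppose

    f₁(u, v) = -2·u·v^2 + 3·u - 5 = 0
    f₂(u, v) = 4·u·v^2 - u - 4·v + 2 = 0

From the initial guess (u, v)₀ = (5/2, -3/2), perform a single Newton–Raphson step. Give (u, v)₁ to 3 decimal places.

At (5/2, -3/2): F = (-8.750, 28.000).
Jacobian J = [[-2·v^2 + 3, -4·u·v], [4·v^2 - 1, 8·u·v - 4]].
At the point, J = [[-1.500, 15.000], [8.000, -34.000]] (det J = -69.000).
Solving J·Δ = −F gives Δ = (-1.775, 0.406).
Then the next iterate is (u, v)₁ = (0.725, -1.094).

(0.725, -1.094)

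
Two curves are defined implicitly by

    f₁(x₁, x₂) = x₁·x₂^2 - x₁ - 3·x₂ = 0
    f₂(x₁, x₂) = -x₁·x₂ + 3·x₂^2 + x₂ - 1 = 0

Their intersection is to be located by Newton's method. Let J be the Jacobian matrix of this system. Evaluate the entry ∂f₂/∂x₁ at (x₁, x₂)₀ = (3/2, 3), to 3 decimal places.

-3.000

∂f₂/∂x₁ = -x₂.
At (3/2, 3) this is -3.000.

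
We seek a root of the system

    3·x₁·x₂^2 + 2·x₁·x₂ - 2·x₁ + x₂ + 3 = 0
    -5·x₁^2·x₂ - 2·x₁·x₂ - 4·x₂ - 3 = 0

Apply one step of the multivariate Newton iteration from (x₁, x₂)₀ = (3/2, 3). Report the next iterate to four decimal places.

(0.6804, 2.1261)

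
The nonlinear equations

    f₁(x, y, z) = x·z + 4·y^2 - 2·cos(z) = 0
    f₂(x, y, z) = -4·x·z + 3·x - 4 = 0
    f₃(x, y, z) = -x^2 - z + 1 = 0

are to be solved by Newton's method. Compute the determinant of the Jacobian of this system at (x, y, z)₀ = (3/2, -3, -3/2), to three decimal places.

J = [[z, 8·y, x + 2·sin(z)], [-4·z + 3, 0, -4·x], [-2·x, 0, -1]].
At the point, J = [[-1.500, -24.000, -0.49499], [9.000, 0.000, -6.000], [-3.000, 0.000, -1.000]].
det J = -648.000.

-648.000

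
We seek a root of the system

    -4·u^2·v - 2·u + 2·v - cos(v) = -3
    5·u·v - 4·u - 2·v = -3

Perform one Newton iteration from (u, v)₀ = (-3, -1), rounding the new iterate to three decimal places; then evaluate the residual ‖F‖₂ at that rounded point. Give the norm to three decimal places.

At (-3, -1): F = (42.45970, 32.000).
Jacobian J = [[-8·u·v - 2, -4·u^2 + sin(v) + 2], [5·v - 4, 5·u - 2]].
At the point, J = [[-26.000, -34.84147], [-9.000, -17.000]] (det J = 128.42676).
Solving J·Δ = −F gives Δ = (-3.061, 3.503).
Then the next iterate is (u, v)₁ = (-6.061, 2.503).
Re-evaluating at (-6.061, 2.503): F = (-346.86710, -53.61541), so ‖F‖₂ = 350.986.

350.986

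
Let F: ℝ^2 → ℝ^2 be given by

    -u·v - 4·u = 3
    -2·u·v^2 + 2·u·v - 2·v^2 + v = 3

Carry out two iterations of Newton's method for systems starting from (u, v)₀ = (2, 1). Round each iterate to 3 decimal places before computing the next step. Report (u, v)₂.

(-1.028, -3.763)

At (2, 1): F = (-13.000, -4.000).
Jacobian J = [[-v - 4, -u], [-2·v^2 + 2·v, -4·u·v + 2·u - 4·v + 1]].
At the point, J = [[-5.000, -2.000], [0.000, -7.000]] (det J = 35.000).
Solving J·Δ = −F gives Δ = (-2.371, -0.571).
Then the next iterate is (u, v)₁ = (-0.371, 0.429).
Round to (-0.371, 0.429) and repeat: F = (-1.35684, -3.12084), J = [[-4.429, 0.371], [0.48992, -0.82136]].
Δ = (-0.657, -4.192), so (u, v)₂ = (-1.028, -3.763).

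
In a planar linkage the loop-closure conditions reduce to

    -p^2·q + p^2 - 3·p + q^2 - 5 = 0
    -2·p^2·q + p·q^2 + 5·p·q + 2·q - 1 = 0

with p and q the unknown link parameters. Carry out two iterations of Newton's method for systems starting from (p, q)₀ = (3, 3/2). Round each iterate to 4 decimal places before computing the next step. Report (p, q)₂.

(6.4768, -0.1993)

At (3, 3/2): F = (-16.2500, 4.2500).
Jacobian J = [[-2·p·q + 2·p - 3, -p^2 + 2·q], [-4·p·q + q^2 + 5·q, -2·p^2 + 2·p·q + 5·p + 2]].
At the point, J = [[-6.0000, -6.0000], [-8.2500, 8.0000]] (det J = -97.5000).
Solving J·Δ = −F gives Δ = (-1.0718, -1.6365).
Then the next iterate is (p, q)₁ = (1.9282, -0.1365).
Round to (1.9282, -0.1365) and repeat: F = (-6.540512, -1.538068), J = [[1.382799, -3.990955], [0.388929, 3.678691]].
Δ = (4.5486, -0.0628), so (p, q)₂ = (6.4768, -0.1993).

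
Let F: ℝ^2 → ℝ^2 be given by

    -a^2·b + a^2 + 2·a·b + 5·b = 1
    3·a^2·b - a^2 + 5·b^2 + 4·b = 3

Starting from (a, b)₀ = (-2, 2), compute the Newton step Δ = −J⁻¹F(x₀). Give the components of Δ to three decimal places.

At (-2, 2): F = (-3.000, 45.000).
Jacobian J = [[-2·a·b + 2·a + 2·b, -a^2 + 2·a + 5], [6·a·b - 2·a, 3·a^2 + 10·b + 4]].
At the point, J = [[8.000, -3.000], [-20.000, 36.000]] (det J = 228.000).
Solving J·Δ = −F gives Δ = (-0.118, -1.316).

(-0.118, -1.316)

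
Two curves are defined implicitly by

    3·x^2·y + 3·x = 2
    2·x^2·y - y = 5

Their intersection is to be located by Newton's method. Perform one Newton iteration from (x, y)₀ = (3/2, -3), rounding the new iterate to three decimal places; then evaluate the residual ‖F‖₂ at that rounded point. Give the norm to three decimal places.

At (3/2, -3): F = (-17.750, -15.500).
Jacobian J = [[6·x·y + 3, 3·x^2], [4·x·y, 2·x^2 - 1]].
At the point, J = [[-24.000, 6.750], [-18.000, 3.500]] (det J = 37.500).
Solving J·Δ = −F gives Δ = (-1.133, -1.400).
Then the next iterate is (x, y)₁ = (0.367, -4.400).
Re-evaluating at (0.367, -4.400): F = (-2.67689, -1.78526), so ‖F‖₂ = 3.218.

3.218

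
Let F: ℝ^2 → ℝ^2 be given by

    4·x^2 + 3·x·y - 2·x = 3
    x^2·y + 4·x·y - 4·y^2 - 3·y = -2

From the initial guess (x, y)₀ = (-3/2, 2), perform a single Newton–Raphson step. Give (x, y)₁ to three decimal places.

(-0.852, 0.848)

At (-3/2, 2): F = (0.000, -27.500).
Jacobian J = [[8·x + 3·y - 2, 3·x], [2·x·y + 4·y, x^2 + 4·x - 8·y - 3]].
At the point, J = [[-8.000, -4.500], [2.000, -22.750]] (det J = 191.000).
Solving J·Δ = −F gives Δ = (0.648, -1.152).
Then the next iterate is (x, y)₁ = (-0.852, 0.848).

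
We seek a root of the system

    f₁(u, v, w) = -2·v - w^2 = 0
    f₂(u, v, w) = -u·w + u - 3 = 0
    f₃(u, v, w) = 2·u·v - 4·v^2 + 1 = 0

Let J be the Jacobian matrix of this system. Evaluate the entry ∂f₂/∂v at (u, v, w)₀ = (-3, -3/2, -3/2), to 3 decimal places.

0.000

∂f₂/∂v = 0.
At (-3, -3/2, -3/2) this is 0.000.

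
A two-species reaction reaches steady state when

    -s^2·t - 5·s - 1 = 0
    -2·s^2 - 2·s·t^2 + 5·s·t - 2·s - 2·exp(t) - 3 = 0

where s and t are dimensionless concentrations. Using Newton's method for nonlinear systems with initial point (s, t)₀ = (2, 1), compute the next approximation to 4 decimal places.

At (2, 1): F = (-15.0000, -14.436564).
Jacobian J = [[-2·s·t - 5, -s^2], [-4·s - 2·t^2 + 5·t - 2, -4·s·t + 5·s - 2·exp(t)]].
At the point, J = [[-9.0000, -4.0000], [-7.0000, -3.436564]] (det J = 2.929073).
Solving J·Δ = −F gives Δ = (2.1160, -8.5109).
Then the next iterate is (s, t)₁ = (4.1160, -7.5109).

(4.1160, -7.5109)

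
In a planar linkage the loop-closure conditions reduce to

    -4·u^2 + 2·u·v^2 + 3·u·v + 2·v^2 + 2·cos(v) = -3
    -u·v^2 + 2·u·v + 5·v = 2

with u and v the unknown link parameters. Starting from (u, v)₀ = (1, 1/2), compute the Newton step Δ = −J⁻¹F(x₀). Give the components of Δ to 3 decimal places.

At (1, 1/2): F = (3.25517, 1.250).
Jacobian J = [[-8·u + 2·v^2 + 3·v, 4·u·v + 3·u + 4·v - 2·sin(v)], [-v^2 + 2·v, -2·u·v + 2·u + 5]].
At the point, J = [[-6.000, 6.04115], [0.750, 6.000]] (det J = -40.53086).
Solving J·Δ = −F gives Δ = (0.296, -0.245).

(0.296, -0.245)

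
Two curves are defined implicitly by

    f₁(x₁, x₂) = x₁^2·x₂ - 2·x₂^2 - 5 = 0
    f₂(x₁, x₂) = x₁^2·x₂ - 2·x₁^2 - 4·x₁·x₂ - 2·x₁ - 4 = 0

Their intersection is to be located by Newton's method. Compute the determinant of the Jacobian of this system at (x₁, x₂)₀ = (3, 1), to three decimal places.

42.000

J = [[2·x₁·x₂, x₁^2 - 4·x₂], [2·x₁·x₂ - 4·x₁ - 4·x₂ - 2, x₁^2 - 4·x₁]].
At the point, J = [[6.000, 5.000], [-12.000, -3.000]].
det J = 42.000.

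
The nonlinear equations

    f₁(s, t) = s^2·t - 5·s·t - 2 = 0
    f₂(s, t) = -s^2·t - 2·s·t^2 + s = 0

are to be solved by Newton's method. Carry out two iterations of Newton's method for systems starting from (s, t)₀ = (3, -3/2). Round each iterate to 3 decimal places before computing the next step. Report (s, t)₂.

(-0.573, 0.703)

At (3, -3/2): F = (7.000, 3.000).
Jacobian J = [[2·s·t - 5·t, s^2 - 5·s], [-2·s·t - 2·t^2 + 1, -s^2 - 4·s·t]].
At the point, J = [[-1.500, -6.000], [5.500, 9.000]] (det J = 19.500).
Solving J·Δ = −F gives Δ = (-4.154, 2.205).
Then the next iterate is (s, t)₁ = (-1.154, 0.705).
Round to (-1.154, 0.705) and repeat: F = (3.00671, -0.94573), J = [[-5.15214, 7.10172], [1.63309, 1.92256]].
Δ = (0.581, -0.002), so (s, t)₂ = (-0.573, 0.703).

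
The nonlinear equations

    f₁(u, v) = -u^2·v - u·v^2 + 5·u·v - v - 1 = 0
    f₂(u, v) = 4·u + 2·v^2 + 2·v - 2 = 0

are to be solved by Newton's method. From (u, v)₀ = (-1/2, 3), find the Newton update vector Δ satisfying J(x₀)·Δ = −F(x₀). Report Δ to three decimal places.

(0.725, -1.636)

At (-1/2, 3): F = (-7.750, 20.000).
Jacobian J = [[-2·u·v - v^2 + 5·v, -u^2 - 2·u·v + 5·u - 1], [4, 4·v + 2]].
At the point, J = [[9.000, -0.750], [4.000, 14.000]] (det J = 129.000).
Solving J·Δ = −F gives Δ = (0.725, -1.636).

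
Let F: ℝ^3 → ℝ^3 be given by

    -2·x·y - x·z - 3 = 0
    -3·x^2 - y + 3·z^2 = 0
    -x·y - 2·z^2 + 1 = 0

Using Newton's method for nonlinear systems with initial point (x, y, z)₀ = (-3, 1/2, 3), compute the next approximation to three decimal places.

(-1.638, 0.573, 1.670)

At (-3, 1/2, 3): F = (9.000, -0.500, -15.500).
Jacobian J = [[-2·y - z, -2·x, -x], [-6·x, -1, 6·z], [-y, -x, -4·z]].
At the point, J = [[-4.000, 6.000, 3.000], [18.000, -1.000, 18.000], [-0.500, 3.000, -12.000]] (det J = 1570.500).
Solving J·Δ = −F gives Δ = (1.362, 0.073, -1.330).
Then the next iterate is (x, y, z)₁ = (-1.638, 0.573, 1.670).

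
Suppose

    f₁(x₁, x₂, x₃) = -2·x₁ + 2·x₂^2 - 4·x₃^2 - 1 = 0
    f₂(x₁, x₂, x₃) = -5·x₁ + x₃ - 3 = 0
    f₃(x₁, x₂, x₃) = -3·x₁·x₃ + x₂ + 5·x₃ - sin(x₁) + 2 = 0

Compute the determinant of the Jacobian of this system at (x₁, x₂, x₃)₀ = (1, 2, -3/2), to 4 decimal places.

53.6776

J = [[-2, 4·x₂, -8·x₃], [-5, 0, 1], [-3·x₃ - cos(x₁), 1, -3·x₁ + 5]].
At the point, J = [[-2.0000, 8.0000, 12.0000], [-5.0000, 0.0000, 1.0000], [3.959698, 1.0000, 2.0000]].
det J = 53.6776.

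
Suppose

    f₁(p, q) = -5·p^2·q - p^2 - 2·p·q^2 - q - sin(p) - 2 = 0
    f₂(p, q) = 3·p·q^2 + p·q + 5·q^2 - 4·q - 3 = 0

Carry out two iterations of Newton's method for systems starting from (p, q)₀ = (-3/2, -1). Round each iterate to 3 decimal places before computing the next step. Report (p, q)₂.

(-0.725, -0.492)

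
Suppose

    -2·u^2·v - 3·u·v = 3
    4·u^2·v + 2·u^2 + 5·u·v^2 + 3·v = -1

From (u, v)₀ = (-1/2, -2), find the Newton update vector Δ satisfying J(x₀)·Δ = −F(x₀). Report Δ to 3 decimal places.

(26.750, -48.500)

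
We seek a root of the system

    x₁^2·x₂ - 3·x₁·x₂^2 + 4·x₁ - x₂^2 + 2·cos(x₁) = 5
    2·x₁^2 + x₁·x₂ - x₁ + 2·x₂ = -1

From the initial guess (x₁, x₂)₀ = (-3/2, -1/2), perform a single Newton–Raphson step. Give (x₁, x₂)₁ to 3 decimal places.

(-1.020, -6.795)

At (-3/2, -1/2): F = (-11.10853, 6.750).
Jacobian J = [[2·x₁·x₂ - 3·x₂^2 - 2·sin(x₁) + 4, x₁^2 - 6·x₁·x₂ - 2·x₂], [4·x₁ + x₂ - 1, x₁ + 2]].
At the point, J = [[6.74499, -1.250], [-7.500, 0.500]] (det J = -6.00251).
Solving J·Δ = −F gives Δ = (0.480, -6.295).
Then the next iterate is (x₁, x₂)₁ = (-1.020, -6.795).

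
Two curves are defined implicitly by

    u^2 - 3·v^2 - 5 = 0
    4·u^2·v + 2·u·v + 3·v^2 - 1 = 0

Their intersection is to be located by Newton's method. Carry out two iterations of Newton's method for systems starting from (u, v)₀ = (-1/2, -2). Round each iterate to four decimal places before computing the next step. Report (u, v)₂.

At (-1/2, -2): F = (-16.7500, 11.0000).
Jacobian J = [[2·u, -6·v], [8·u·v + 2·v, 4·u^2 + 2·u + 6·v]].
At the point, J = [[-1.0000, 12.0000], [4.0000, -12.0000]] (det J = -36.0000).
Solving J·Δ = −F gives Δ = (1.9167, 1.5556).
Then the next iterate is (u, v)₁ = (1.4167, -0.4444).
Round to (1.4167, -0.4444) and repeat: F = (-3.585435, -5.234401), J = [[2.8334, 2.6664], [-5.925452, 8.195156]].
Δ = (0.3953, 0.9246), so (u, v)₂ = (1.8120, 0.4802).

(1.8120, 0.4802)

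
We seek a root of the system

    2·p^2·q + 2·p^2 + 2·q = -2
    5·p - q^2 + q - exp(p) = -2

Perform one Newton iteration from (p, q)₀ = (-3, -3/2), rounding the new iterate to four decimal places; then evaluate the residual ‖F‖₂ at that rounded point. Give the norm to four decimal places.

5.2891

At (-3, -3/2): F = (-10.0000, -16.799787).
Jacobian J = [[4·p·q + 4·p, 2·p^2 + 2], [-exp(p) + 5, -2·q + 1]].
At the point, J = [[6.0000, 20.0000], [4.950213, 4.0000]] (det J = -75.004259).
Solving J·Δ = −F gives Δ = (3.9464, -0.6839).
Then the next iterate is (p, q)₁ = (0.9464, -2.1839).
Re-evaluating at (0.9464, -2.1839): F = (-4.488574, -2.797737), so ‖F‖₂ = 5.2891.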